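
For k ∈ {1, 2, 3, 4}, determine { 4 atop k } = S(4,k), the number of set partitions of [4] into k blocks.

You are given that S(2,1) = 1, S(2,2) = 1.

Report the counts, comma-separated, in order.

1, 7, 6, 1

i=3: T(3,1)=0+1·1=1 | T(3,2)=1+2·1=3 | T(3,3)=1+3·0=1
i=4: T(4,1)=0+1·1=1 | T(4,2)=1+2·3=7 | T(4,3)=3+3·1=6 | T(4,4)=1+4·0=1
Read S(4,1) = 1, S(4,2) = 7, S(4,3) = 6, S(4,4) = 1.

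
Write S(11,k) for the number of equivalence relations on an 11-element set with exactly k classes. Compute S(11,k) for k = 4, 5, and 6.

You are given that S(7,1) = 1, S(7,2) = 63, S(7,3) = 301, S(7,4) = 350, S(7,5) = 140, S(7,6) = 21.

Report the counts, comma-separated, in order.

145750, 246730, 179487

[8] T[8,1]:1*1+0=1 · T[8,2]:2*63+1=127 · T[8,3]:3*301+63=966 · T[8,4]:4*350+301=1701 · T[8,5]:5*140+350=1050 · T[8,6]:6*21+140=266
[9] T[9,2]:2*127+1=255 · T[9,3]:3*966+127=3025 · T[9,4]:4*1701+966=7770 · T[9,5]:5*1050+1701=6951 · T[9,6]:6*266+1050=2646
[10] T[10,3]:3*3025+255=9330 · T[10,4]:4*7770+3025=34105 · T[10,5]:5*6951+7770=42525 · T[10,6]:6*2646+6951=22827
[11] T[11,4]:4*34105+9330=145750 · T[11,5]:5*42525+34105=246730 · T[11,6]:6*22827+42525=179487
Read S(11,4) = 145750, S(11,5) = 246730, S(11,6) = 179487.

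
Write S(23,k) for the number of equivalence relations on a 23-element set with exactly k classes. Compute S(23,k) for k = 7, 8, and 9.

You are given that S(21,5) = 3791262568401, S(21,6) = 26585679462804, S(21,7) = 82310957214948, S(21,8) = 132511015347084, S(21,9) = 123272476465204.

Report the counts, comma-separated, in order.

4382641999117305, 9741955019900400, 12320068811796900

[22] T[22,6]:6*26585679462804+3791262568401=163305339345225 · T[22,7]:7*82310957214948+26585679462804=602762379967440 · T[22,8]:8*132511015347084+82310957214948=1142399079991620 · T[22,9]:9*123272476465204+132511015347084=1241963303533920
[23] T[23,7]:7*602762379967440+163305339345225=4382641999117305 · T[23,8]:8*1142399079991620+602762379967440=9741955019900400 · T[23,9]:9*1241963303533920+1142399079991620=12320068811796900
Read S(23,7) = 4382641999117305, S(23,8) = 9741955019900400, S(23,9) = 12320068811796900.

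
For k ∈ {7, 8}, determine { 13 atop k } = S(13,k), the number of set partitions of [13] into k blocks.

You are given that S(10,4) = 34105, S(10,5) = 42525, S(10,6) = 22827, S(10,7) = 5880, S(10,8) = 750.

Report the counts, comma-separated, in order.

5715424, 1899612

row 11: T[11][5]=5·42525+34105=246730  T[11][6]=6·22827+42525=179487  T[11][7]=7·5880+22827=63987  T[11][8]=8·750+5880=11880
row 12: T[12][6]=6·179487+246730=1323652  T[12][7]=7·63987+179487=627396  T[12][8]=8·11880+63987=159027
row 13: T[13][7]=7·627396+1323652=5715424  T[13][8]=8·159027+627396=1899612
Read S(13,7) = 5715424, S(13,8) = 1899612.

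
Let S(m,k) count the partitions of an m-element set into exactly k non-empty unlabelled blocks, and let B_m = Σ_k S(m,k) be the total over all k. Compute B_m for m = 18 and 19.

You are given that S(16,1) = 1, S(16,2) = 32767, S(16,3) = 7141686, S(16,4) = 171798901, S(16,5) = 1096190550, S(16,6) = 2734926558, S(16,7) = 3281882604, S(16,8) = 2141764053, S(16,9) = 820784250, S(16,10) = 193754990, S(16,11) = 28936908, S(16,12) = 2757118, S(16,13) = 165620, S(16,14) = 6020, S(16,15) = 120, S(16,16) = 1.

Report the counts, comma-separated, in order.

row 17: T[17][1]=1·1+0=1  T[17][2]=2·32767+1=65535  T[17][3]=3·7141686+32767=21457825  T[17][4]=4·171798901+7141686=694337290  T[17][5]=5·1096190550+171798901=5652751651  T[17][6]=6·2734926558+1096190550=17505749898  T[17][7]=7·3281882604+2734926558=25708104786  T[17][8]=8·2141764053+3281882604=20415995028  T[17][9]=9·820784250+2141764053=9528822303  T[17][10]=10·193754990+820784250=2758334150  T[17][11]=11·28936908+193754990=512060978  T[17][12]=12·2757118+28936908=62022324  T[17][13]=13·165620+2757118=4910178  T[17][14]=14·6020+165620=249900  T[17][15]=15·120+6020=7820  T[17][16]=16·1+120=136  T[17][17]=17·0+1=1
row 18: T[18][1]=1·1+0=1  T[18][2]=2·65535+1=131071  T[18][3]=3·21457825+65535=64439010  T[18][4]=4·694337290+21457825=2798806985  T[18][5]=5·5652751651+694337290=28958095545  T[18][6]=6·17505749898+5652751651=110687251039  T[18][7]=7·25708104786+17505749898=197462483400  T[18][8]=8·20415995028+25708104786=189036065010  T[18][9]=9·9528822303+20415995028=106175395755  T[18][10]=10·2758334150+9528822303=37112163803  T[18][11]=11·512060978+2758334150=8391004908  T[18][12]=12·62022324+512060978=1256328866  T[18][13]=13·4910178+62022324=125854638  T[18][14]=14·249900+4910178=8408778  T[18][15]=15·7820+249900=367200  T[18][16]=16·136+7820=9996  T[18][17]=17·1+136=153  T[18][18]=18·0+1=1
row 19: T[19][1]=1·1+0=1  T[19][2]=2·131071+1=262143  T[19][3]=3·64439010+131071=193448101  T[19][4]=4·2798806985+64439010=11259666950  T[19][5]=5·28958095545+2798806985=147589284710  T[19][6]=6·110687251039+28958095545=693081601779  T[19][7]=7·197462483400+110687251039=1492924634839  T[19][8]=8·189036065010+197462483400=1709751003480  T[19][9]=9·106175395755+189036065010=1144614626805  T[19][10]=10·37112163803+106175395755=477297033785  T[19][11]=11·8391004908+37112163803=129413217791  T[19][12]=12·1256328866+8391004908=23466951300  T[19][13]=13·125854638+1256328866=2892439160  T[19][14]=14·8408778+125854638=243577530  T[19][15]=15·367200+8408778=13916778  T[19][16]=16·9996+367200=527136  T[19][17]=17·153+9996=12597  T[19][18]=18·1+153=171  T[19][19]=19·0+1=1
B_18 = ΣS(18,k) = 1+131071+64439010+2798806985+28958095545+110687251039+197462483400+189036065010+106175395755+37112163803+8391004908+1256328866+125854638+8408778+367200+9996+153+1 = 682076806159
B_19 = ΣS(19,k) = 1+262143+193448101+11259666950+147589284710+693081601779+1492924634839+1709751003480+1144614626805+477297033785+129413217791+23466951300+2892439160+243577530+13916778+527136+12597+171+1 = 5832742205057

682076806159, 5832742205057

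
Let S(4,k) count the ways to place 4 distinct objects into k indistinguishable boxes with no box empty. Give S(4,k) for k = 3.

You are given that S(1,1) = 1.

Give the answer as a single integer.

6

@2  (2,1):1·1+0→1, (2,2):0·2+1→1
@3  (3,2):1·2+1→3, (3,3):0·3+1→1
@4  (4,3):1·3+3→6
Read S(4,3) = 6.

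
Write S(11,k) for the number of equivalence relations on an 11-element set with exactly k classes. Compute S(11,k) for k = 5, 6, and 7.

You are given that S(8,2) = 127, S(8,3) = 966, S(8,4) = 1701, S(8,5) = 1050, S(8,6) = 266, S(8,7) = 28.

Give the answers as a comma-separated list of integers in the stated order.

246730, 179487, 63987

r9: T_9,3=3×966+127=3025; T_9,4=4×1701+966=7770; T_9,5=5×1050+1701=6951; T_9,6=6×266+1050=2646; T_9,7=7×28+266=462
r10: T_10,4=4×7770+3025=34105; T_10,5=5×6951+7770=42525; T_10,6=6×2646+6951=22827; T_10,7=7×462+2646=5880
r11: T_11,5=5×42525+34105=246730; T_11,6=6×22827+42525=179487; T_11,7=7×5880+22827=63987
Read S(11,5) = 246730, S(11,6) = 179487, S(11,7) = 63987.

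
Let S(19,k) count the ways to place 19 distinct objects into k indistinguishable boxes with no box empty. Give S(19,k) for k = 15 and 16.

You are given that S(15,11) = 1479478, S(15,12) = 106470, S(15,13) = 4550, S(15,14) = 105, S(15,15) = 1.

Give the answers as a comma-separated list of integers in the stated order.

i=16: T(16,12)=1479478+12·106470=2757118 | T(16,13)=106470+13·4550=165620 | T(16,14)=4550+14·105=6020 | T(16,15)=105+15·1=120 | T(16,16)=1+16·0=1
i=17: T(17,13)=2757118+13·165620=4910178 | T(17,14)=165620+14·6020=249900 | T(17,15)=6020+15·120=7820 | T(17,16)=120+16·1=136
i=18: T(18,14)=4910178+14·249900=8408778 | T(18,15)=249900+15·7820=367200 | T(18,16)=7820+16·136=9996
i=19: T(19,15)=8408778+15·367200=13916778 | T(19,16)=367200+16·9996=527136
Read S(19,15) = 13916778, S(19,16) = 527136.

13916778, 527136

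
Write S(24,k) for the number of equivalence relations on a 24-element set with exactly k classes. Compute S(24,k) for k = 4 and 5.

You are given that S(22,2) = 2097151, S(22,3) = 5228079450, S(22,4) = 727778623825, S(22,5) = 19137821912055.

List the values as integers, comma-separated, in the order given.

11681056634501, 485000783495250

@23  (23,3):5228079450·3+2097151→15686335501, (23,4):727778623825·4+5228079450→2916342574750, (23,5):19137821912055·5+727778623825→96416888184100
@24  (24,4):2916342574750·4+15686335501→11681056634501, (24,5):96416888184100·5+2916342574750→485000783495250
Read S(24,4) = 11681056634501, S(24,5) = 485000783495250.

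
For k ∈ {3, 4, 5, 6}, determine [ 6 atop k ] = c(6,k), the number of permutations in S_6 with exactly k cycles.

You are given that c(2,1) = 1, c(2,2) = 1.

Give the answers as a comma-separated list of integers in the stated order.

225, 85, 15, 1

@3  (3,1):1·2+0→2, (3,2):1·2+1→3, (3,3):0·2+1→1
@4  (4,1):2·3+0→6, (4,2):3·3+2→11, (4,3):1·3+3→6, (4,4):0·3+1→1
@5  (5,2):11·4+6→50, (5,3):6·4+11→35, (5,4):1·4+6→10, (5,5):0·4+1→1
@6  (6,3):35·5+50→225, (6,4):10·5+35→85, (6,5):1·5+10→15, (6,6):0·5+1→1
Read c(6,3) = 225, c(6,4) = 85, c(6,5) = 15, c(6,6) = 1.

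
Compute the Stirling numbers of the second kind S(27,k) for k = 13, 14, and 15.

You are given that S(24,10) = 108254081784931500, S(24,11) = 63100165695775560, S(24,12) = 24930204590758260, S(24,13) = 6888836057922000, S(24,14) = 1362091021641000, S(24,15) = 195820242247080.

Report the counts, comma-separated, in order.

29206898819153109600, 8541149231801585700, 1834634071262848260

i=25: T(25,11)=108254081784931500+11·63100165695775560=802355904438462660 | T(25,12)=63100165695775560+12·24930204590758260=362262620784874680 | T(25,13)=24930204590758260+13·6888836057922000=114485073343744260 | T(25,14)=6888836057922000+14·1362091021641000=25958110360896000 | T(25,15)=1362091021641000+15·195820242247080=4299394655347200
i=26: T(26,12)=802355904438462660+12·362262620784874680=5149507353856958820 | T(26,13)=362262620784874680+13·114485073343744260=1850568574253550060 | T(26,14)=114485073343744260+14·25958110360896000=477898618396288260 | T(26,15)=25958110360896000+15·4299394655347200=90449030191104000
i=27: T(27,13)=5149507353856958820+13·1850568574253550060=29206898819153109600 | T(27,14)=1850568574253550060+14·477898618396288260=8541149231801585700 | T(27,15)=477898618396288260+15·90449030191104000=1834634071262848260
Read S(27,13) = 29206898819153109600, S(27,14) = 8541149231801585700, S(27,15) = 1834634071262848260.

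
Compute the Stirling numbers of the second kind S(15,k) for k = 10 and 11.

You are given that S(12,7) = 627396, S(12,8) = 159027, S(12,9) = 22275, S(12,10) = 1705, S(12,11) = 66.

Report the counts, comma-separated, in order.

12662650, 1479478

i=13: T(13,8)=627396+8·159027=1899612 | T(13,9)=159027+9·22275=359502 | T(13,10)=22275+10·1705=39325 | T(13,11)=1705+11·66=2431
i=14: T(14,9)=1899612+9·359502=5135130 | T(14,10)=359502+10·39325=752752 | T(14,11)=39325+11·2431=66066
i=15: T(15,10)=5135130+10·752752=12662650 | T(15,11)=752752+11·66066=1479478
Read S(15,10) = 12662650, S(15,11) = 1479478.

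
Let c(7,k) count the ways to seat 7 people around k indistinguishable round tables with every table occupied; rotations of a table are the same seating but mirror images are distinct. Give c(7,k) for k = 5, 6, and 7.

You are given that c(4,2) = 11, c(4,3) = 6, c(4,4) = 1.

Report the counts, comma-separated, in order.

175, 21, 1

i=5: T(5,3)=11+4·6=35 | T(5,4)=6+4·1=10 | T(5,5)=1+4·0=1
i=6: T(6,4)=35+5·10=85 | T(6,5)=10+5·1=15 | T(6,6)=1+5·0=1
i=7: T(7,5)=85+6·15=175 | T(7,6)=15+6·1=21 | T(7,7)=1+6·0=1
Read c(7,5) = 175, c(7,6) = 21, c(7,7) = 1.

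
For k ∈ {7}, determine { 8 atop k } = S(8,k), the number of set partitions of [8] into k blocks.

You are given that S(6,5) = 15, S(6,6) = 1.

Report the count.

28

@7  (7,6):1·6+15→21, (7,7):0·7+1→1
@8  (8,7):1·7+21→28
Read S(8,7) = 28.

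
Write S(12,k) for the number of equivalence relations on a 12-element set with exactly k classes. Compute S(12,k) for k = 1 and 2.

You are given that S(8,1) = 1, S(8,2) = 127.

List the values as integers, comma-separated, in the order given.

1, 2047

row 9: T[9][1]=1·1+0=1  T[9][2]=2·127+1=255
row 10: T[10][1]=1·1+0=1  T[10][2]=2·255+1=511
row 11: T[11][1]=1·1+0=1  T[11][2]=2·511+1=1023
row 12: T[12][1]=1·1+0=1  T[12][2]=2·1023+1=2047
Read S(12,1) = 1, S(12,2) = 2047.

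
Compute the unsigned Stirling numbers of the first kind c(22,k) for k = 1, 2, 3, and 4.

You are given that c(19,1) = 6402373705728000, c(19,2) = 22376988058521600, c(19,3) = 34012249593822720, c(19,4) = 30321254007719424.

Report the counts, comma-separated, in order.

51090942171709440000, 186244810780170240000, 298631902863216384000, 284093315901811468800

r20: T_20,1=19×6402373705728000+0=121645100408832000; T_20,2=19×22376988058521600+6402373705728000=431565146817638400; T_20,3=19×34012249593822720+22376988058521600=668609730341153280; T_20,4=19×30321254007719424+34012249593822720=610116075740491776
r21: T_21,1=20×121645100408832000+0=2432902008176640000; T_21,2=20×431565146817638400+121645100408832000=8752948036761600000; T_21,3=20×668609730341153280+431565146817638400=13803759753640704000; T_21,4=20×610116075740491776+668609730341153280=12870931245150988800
r22: T_22,1=21×2432902008176640000+0=51090942171709440000; T_22,2=21×8752948036761600000+2432902008176640000=186244810780170240000; T_22,3=21×13803759753640704000+8752948036761600000=298631902863216384000; T_22,4=21×12870931245150988800+13803759753640704000=284093315901811468800
Read c(22,1) = 51090942171709440000, c(22,2) = 186244810780170240000, c(22,3) = 298631902863216384000, c(22,4) = 284093315901811468800.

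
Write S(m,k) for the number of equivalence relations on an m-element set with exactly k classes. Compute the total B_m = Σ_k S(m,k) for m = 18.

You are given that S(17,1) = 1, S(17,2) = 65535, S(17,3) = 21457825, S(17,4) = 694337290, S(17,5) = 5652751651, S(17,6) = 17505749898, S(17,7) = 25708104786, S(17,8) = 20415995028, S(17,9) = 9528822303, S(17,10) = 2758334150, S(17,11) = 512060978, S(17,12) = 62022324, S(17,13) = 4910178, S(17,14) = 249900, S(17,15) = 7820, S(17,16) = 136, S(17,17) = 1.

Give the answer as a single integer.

682076806159

@18  (18,1):1·1+0→1, (18,2):65535·2+1→131071, (18,3):21457825·3+65535→64439010, (18,4):694337290·4+21457825→2798806985, (18,5):5652751651·5+694337290→28958095545, (18,6):17505749898·6+5652751651→110687251039, (18,7):25708104786·7+17505749898→197462483400, (18,8):20415995028·8+25708104786→189036065010, (18,9):9528822303·9+20415995028→106175395755, (18,10):2758334150·10+9528822303→37112163803, (18,11):512060978·11+2758334150→8391004908, (18,12):62022324·12+512060978→1256328866, (18,13):4910178·13+62022324→125854638, (18,14):249900·14+4910178→8408778, (18,15):7820·15+249900→367200, (18,16):136·16+7820→9996, (18,17):1·17+136→153, (18,18):0·18+1→1
B_18 = ΣS(18,k) = 1+131071+64439010+2798806985+28958095545+110687251039+197462483400+189036065010+106175395755+37112163803+8391004908+1256328866+125854638+8408778+367200+9996+153+1 = 682076806159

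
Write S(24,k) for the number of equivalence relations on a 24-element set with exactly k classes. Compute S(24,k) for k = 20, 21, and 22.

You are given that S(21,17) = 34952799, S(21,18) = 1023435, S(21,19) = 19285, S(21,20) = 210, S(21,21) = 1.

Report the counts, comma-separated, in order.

i=22: T(22,18)=34952799+18·1023435=53374629 | T(22,19)=1023435+19·19285=1389850 | T(22,20)=19285+20·210=23485 | T(22,21)=210+21·1=231 | T(22,22)=1+22·0=1
i=23: T(23,19)=53374629+19·1389850=79781779 | T(23,20)=1389850+20·23485=1859550 | T(23,21)=23485+21·231=28336 | T(23,22)=231+22·1=253
i=24: T(24,20)=79781779+20·1859550=116972779 | T(24,21)=1859550+21·28336=2454606 | T(24,22)=28336+22·253=33902
Read S(24,20) = 116972779, S(24,21) = 2454606, S(24,22) = 33902.

116972779, 2454606, 33902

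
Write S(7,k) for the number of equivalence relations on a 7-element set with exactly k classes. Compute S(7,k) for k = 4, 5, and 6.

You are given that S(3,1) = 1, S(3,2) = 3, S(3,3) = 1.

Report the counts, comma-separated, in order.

row 4: T[4][1]=1·1+0=1  T[4][2]=2·3+1=7  T[4][3]=3·1+3=6  T[4][4]=4·0+1=1
row 5: T[5][2]=2·7+1=15  T[5][3]=3·6+7=25  T[5][4]=4·1+6=10  T[5][5]=5·0+1=1
row 6: T[6][3]=3·25+15=90  T[6][4]=4·10+25=65  T[6][5]=5·1+10=15  T[6][6]=6·0+1=1
row 7: T[7][4]=4·65+90=350  T[7][5]=5·15+65=140  T[7][6]=6·1+15=21
Read S(7,4) = 350, S(7,5) = 140, S(7,6) = 21.

350, 140, 21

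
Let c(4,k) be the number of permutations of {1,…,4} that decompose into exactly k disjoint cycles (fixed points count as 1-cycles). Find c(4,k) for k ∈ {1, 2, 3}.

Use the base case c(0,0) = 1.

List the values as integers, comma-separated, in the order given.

@1  (1,1):0·0+1→1
@2  (2,1):1·1+0→1, (2,2):0·1+1→1
@3  (3,1):1·2+0→2, (3,2):1·2+1→3, (3,3):0·2+1→1
@4  (4,1):2·3+0→6, (4,2):3·3+2→11, (4,3):1·3+3→6
Read c(4,1) = 6, c(4,2) = 11, c(4,3) = 6.

6, 11, 6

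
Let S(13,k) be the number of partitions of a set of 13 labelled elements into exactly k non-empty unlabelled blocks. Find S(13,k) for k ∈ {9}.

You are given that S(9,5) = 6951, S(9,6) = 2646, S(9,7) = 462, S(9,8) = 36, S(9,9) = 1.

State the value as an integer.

@10  (10,6):2646·6+6951→22827, (10,7):462·7+2646→5880, (10,8):36·8+462→750, (10,9):1·9+36→45
@11  (11,7):5880·7+22827→63987, (11,8):750·8+5880→11880, (11,9):45·9+750→1155
@12  (12,8):11880·8+63987→159027, (12,9):1155·9+11880→22275
@13  (13,9):22275·9+159027→359502
Read S(13,9) = 359502.

359502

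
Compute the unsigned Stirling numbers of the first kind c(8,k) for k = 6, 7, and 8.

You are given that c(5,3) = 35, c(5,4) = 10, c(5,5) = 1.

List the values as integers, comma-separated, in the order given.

322, 28, 1

i=6: T(6,4)=35+5·10=85 | T(6,5)=10+5·1=15 | T(6,6)=1+5·0=1
i=7: T(7,5)=85+6·15=175 | T(7,6)=15+6·1=21 | T(7,7)=1+6·0=1
i=8: T(8,6)=175+7·21=322 | T(8,7)=21+7·1=28 | T(8,8)=1+7·0=1
Read c(8,6) = 322, c(8,7) = 28, c(8,8) = 1.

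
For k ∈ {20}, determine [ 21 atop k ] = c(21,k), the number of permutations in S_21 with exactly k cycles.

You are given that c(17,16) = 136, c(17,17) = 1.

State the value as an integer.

210

r18: T_18,17=17×1+136=153; T_18,18=17×0+1=1
r19: T_19,18=18×1+153=171; T_19,19=18×0+1=1
r20: T_20,19=19×1+171=190; T_20,20=19×0+1=1
r21: T_21,20=20×1+190=210
Read c(21,20) = 210.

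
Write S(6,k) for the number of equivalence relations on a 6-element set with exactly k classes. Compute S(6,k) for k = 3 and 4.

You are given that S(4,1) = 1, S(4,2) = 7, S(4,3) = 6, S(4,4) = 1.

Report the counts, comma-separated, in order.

90, 65

i=5: T(5,2)=1+2·7=15 | T(5,3)=7+3·6=25 | T(5,4)=6+4·1=10
i=6: T(6,3)=15+3·25=90 | T(6,4)=25+4·10=65
Read S(6,3) = 90, S(6,4) = 65.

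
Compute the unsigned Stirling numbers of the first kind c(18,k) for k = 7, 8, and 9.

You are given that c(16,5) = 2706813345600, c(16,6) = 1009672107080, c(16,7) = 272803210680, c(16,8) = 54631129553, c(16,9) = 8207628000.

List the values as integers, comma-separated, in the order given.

110228466184200, 24871845297936, 4308105301929

[17] T[17,6]:16*1009672107080+2706813345600=18861567058880 · T[17,7]:16*272803210680+1009672107080=5374523477960 · T[17,8]:16*54631129553+272803210680=1146901283528 · T[17,9]:16*8207628000+54631129553=185953177553
[18] T[18,7]:17*5374523477960+18861567058880=110228466184200 · T[18,8]:17*1146901283528+5374523477960=24871845297936 · T[18,9]:17*185953177553+1146901283528=4308105301929
Read c(18,7) = 110228466184200, c(18,8) = 24871845297936, c(18,9) = 4308105301929.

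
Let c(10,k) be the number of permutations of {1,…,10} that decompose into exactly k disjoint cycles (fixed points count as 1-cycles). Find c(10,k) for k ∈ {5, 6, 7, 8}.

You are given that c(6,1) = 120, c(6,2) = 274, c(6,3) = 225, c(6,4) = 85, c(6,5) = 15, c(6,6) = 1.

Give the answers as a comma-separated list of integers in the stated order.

269325, 63273, 9450, 870

r7: T_7,2=6×274+120=1764; T_7,3=6×225+274=1624; T_7,4=6×85+225=735; T_7,5=6×15+85=175; T_7,6=6×1+15=21; T_7,7=6×0+1=1
r8: T_8,3=7×1624+1764=13132; T_8,4=7×735+1624=6769; T_8,5=7×175+735=1960; T_8,6=7×21+175=322; T_8,7=7×1+21=28; T_8,8=7×0+1=1
r9: T_9,4=8×6769+13132=67284; T_9,5=8×1960+6769=22449; T_9,6=8×322+1960=4536; T_9,7=8×28+322=546; T_9,8=8×1+28=36
r10: T_10,5=9×22449+67284=269325; T_10,6=9×4536+22449=63273; T_10,7=9×546+4536=9450; T_10,8=9×36+546=870
Read c(10,5) = 269325, c(10,6) = 63273, c(10,7) = 9450, c(10,8) = 870.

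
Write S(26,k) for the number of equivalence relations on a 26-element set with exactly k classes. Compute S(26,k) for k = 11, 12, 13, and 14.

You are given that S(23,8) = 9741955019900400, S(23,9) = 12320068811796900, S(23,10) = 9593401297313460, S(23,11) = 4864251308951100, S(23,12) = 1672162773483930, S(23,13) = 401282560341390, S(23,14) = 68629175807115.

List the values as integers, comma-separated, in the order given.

10029078340998476760, 5149507353856958820, 1850568574253550060, 477898618396288260

i=24: T(24,9)=9741955019900400+9·12320068811796900=120622574326072500 | T(24,10)=12320068811796900+10·9593401297313460=108254081784931500 | T(24,11)=9593401297313460+11·4864251308951100=63100165695775560 | T(24,12)=4864251308951100+12·1672162773483930=24930204590758260 | T(24,13)=1672162773483930+13·401282560341390=6888836057922000 | T(24,14)=401282560341390+14·68629175807115=1362091021641000
i=25: T(25,10)=120622574326072500+10·108254081784931500=1203163392175387500 | T(25,11)=108254081784931500+11·63100165695775560=802355904438462660 | T(25,12)=63100165695775560+12·24930204590758260=362262620784874680 | T(25,13)=24930204590758260+13·6888836057922000=114485073343744260 | T(25,14)=6888836057922000+14·1362091021641000=25958110360896000
i=26: T(26,11)=1203163392175387500+11·802355904438462660=10029078340998476760 | T(26,12)=802355904438462660+12·362262620784874680=5149507353856958820 | T(26,13)=362262620784874680+13·114485073343744260=1850568574253550060 | T(26,14)=114485073343744260+14·25958110360896000=477898618396288260
Read S(26,11) = 10029078340998476760, S(26,12) = 5149507353856958820, S(26,13) = 1850568574253550060, S(26,14) = 477898618396288260.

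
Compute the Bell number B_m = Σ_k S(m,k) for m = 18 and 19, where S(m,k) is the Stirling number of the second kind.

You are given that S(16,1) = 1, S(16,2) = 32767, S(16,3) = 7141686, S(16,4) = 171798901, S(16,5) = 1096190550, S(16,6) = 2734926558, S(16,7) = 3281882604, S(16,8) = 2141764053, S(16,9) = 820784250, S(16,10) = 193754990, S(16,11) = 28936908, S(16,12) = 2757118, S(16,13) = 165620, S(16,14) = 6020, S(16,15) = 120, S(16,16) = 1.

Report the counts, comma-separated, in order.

@17  (17,1):1·1+0→1, (17,2):32767·2+1→65535, (17,3):7141686·3+32767→21457825, (17,4):171798901·4+7141686→694337290, (17,5):1096190550·5+171798901→5652751651, (17,6):2734926558·6+1096190550→17505749898, (17,7):3281882604·7+2734926558→25708104786, (17,8):2141764053·8+3281882604→20415995028, (17,9):820784250·9+2141764053→9528822303, (17,10):193754990·10+820784250→2758334150, (17,11):28936908·11+193754990→512060978, (17,12):2757118·12+28936908→62022324, (17,13):165620·13+2757118→4910178, (17,14):6020·14+165620→249900, (17,15):120·15+6020→7820, (17,16):1·16+120→136, (17,17):0·17+1→1
@18  (18,1):1·1+0→1, (18,2):65535·2+1→131071, (18,3):21457825·3+65535→64439010, (18,4):694337290·4+21457825→2798806985, (18,5):5652751651·5+694337290→28958095545, (18,6):17505749898·6+5652751651→110687251039, (18,7):25708104786·7+17505749898→197462483400, (18,8):20415995028·8+25708104786→189036065010, (18,9):9528822303·9+20415995028→106175395755, (18,10):2758334150·10+9528822303→37112163803, (18,11):512060978·11+2758334150→8391004908, (18,12):62022324·12+512060978→1256328866, (18,13):4910178·13+62022324→125854638, (18,14):249900·14+4910178→8408778, (18,15):7820·15+249900→367200, (18,16):136·16+7820→9996, (18,17):1·17+136→153, (18,18):0·18+1→1
@19  (19,1):1·1+0→1, (19,2):131071·2+1→262143, (19,3):64439010·3+131071→193448101, (19,4):2798806985·4+64439010→11259666950, (19,5):28958095545·5+2798806985→147589284710, (19,6):110687251039·6+28958095545→693081601779, (19,7):197462483400·7+110687251039→1492924634839, (19,8):189036065010·8+197462483400→1709751003480, (19,9):106175395755·9+189036065010→1144614626805, (19,10):37112163803·10+106175395755→477297033785, (19,11):8391004908·11+37112163803→129413217791, (19,12):1256328866·12+8391004908→23466951300, (19,13):125854638·13+1256328866→2892439160, (19,14):8408778·14+125854638→243577530, (19,15):367200·15+8408778→13916778, (19,16):9996·16+367200→527136, (19,17):153·17+9996→12597, (19,18):1·18+153→171, (19,19):0·19+1→1
B_18 = ΣS(18,k) = 1+131071+64439010+2798806985+28958095545+110687251039+197462483400+189036065010+106175395755+37112163803+8391004908+1256328866+125854638+8408778+367200+9996+153+1 = 682076806159
B_19 = ΣS(19,k) = 1+262143+193448101+11259666950+147589284710+693081601779+1492924634839+1709751003480+1144614626805+477297033785+129413217791+23466951300+2892439160+243577530+13916778+527136+12597+171+1 = 5832742205057

682076806159, 5832742205057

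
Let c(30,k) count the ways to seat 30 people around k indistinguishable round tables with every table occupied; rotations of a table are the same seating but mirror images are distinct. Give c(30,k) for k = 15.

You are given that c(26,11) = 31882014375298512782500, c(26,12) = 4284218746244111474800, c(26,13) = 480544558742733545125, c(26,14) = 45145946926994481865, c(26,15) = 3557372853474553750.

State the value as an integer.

8459574446076318147830625

@27  (27,12):4284218746244111474800·26+31882014375298512782500→143271701777645411127300, (27,13):480544558742733545125·26+4284218746244111474800→16778377273555183648050, (27,14):45145946926994481865·26+480544558742733545125→1654339178844590073615, (27,15):3557372853474553750·26+45145946926994481865→137637641117332879365
@28  (28,13):16778377273555183648050·27+143271701777645411127300→596287888163635369624650, (28,14):1654339178844590073615·27+16778377273555183648050→61445535102359115635655, (28,15):137637641117332879365·27+1654339178844590073615→5370555489012577816470
@29  (29,14):61445535102359115635655·28+596287888163635369624650→2316762871029690607422990, (29,15):5370555489012577816470·28+61445535102359115635655→211821088794711294496815
@30  (30,15):211821088794711294496815·29+2316762871029690607422990→8459574446076318147830625
Read c(30,15) = 8459574446076318147830625.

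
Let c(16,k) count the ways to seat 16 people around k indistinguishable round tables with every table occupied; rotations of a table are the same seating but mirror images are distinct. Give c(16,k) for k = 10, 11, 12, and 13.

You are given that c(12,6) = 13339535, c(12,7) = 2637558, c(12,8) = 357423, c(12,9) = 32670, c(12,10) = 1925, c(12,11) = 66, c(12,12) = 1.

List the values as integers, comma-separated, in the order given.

928095740, 78558480, 4899622, 218400

[13] T[13,7]:12*2637558+13339535=44990231 · T[13,8]:12*357423+2637558=6926634 · T[13,9]:12*32670+357423=749463 · T[13,10]:12*1925+32670=55770 · T[13,11]:12*66+1925=2717 · T[13,12]:12*1+66=78 · T[13,13]:12*0+1=1
[14] T[14,8]:13*6926634+44990231=135036473 · T[14,9]:13*749463+6926634=16669653 · T[14,10]:13*55770+749463=1474473 · T[14,11]:13*2717+55770=91091 · T[14,12]:13*78+2717=3731 · T[14,13]:13*1+78=91
[15] T[15,9]:14*16669653+135036473=368411615 · T[15,10]:14*1474473+16669653=37312275 · T[15,11]:14*91091+1474473=2749747 · T[15,12]:14*3731+91091=143325 · T[15,13]:14*91+3731=5005
[16] T[16,10]:15*37312275+368411615=928095740 · T[16,11]:15*2749747+37312275=78558480 · T[16,12]:15*143325+2749747=4899622 · T[16,13]:15*5005+143325=218400
Read c(16,10) = 928095740, c(16,11) = 78558480, c(16,12) = 4899622, c(16,13) = 218400.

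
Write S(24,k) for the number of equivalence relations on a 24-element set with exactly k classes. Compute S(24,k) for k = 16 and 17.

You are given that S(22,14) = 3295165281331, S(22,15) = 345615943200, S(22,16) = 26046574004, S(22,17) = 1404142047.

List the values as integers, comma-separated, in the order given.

20677182465555, 1610949936915

r23: T_23,15=15×345615943200+3295165281331=8479404429331; T_23,16=16×26046574004+345615943200=762361127264; T_23,17=17×1404142047+26046574004=49916988803
r24: T_24,16=16×762361127264+8479404429331=20677182465555; T_24,17=17×49916988803+762361127264=1610949936915
Read S(24,16) = 20677182465555, S(24,17) = 1610949936915.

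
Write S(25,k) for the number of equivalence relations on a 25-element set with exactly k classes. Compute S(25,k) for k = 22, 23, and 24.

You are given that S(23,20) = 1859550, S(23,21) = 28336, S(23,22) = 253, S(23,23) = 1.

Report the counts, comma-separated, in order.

i=24: T(24,21)=1859550+21·28336=2454606 | T(24,22)=28336+22·253=33902 | T(24,23)=253+23·1=276 | T(24,24)=1+24·0=1
i=25: T(25,22)=2454606+22·33902=3200450 | T(25,23)=33902+23·276=40250 | T(25,24)=276+24·1=300
Read S(25,22) = 3200450, S(25,23) = 40250, S(25,24) = 300.

3200450, 40250, 300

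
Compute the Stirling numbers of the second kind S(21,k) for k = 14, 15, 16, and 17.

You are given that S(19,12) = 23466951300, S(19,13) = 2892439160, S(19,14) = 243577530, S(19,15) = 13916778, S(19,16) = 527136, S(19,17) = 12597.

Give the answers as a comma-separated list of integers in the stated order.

@20  (20,13):2892439160·13+23466951300→61068660380, (20,14):243577530·14+2892439160→6302524580, (20,15):13916778·15+243577530→452329200, (20,16):527136·16+13916778→22350954, (20,17):12597·17+527136→741285
@21  (21,14):6302524580·14+61068660380→149304004500, (21,15):452329200·15+6302524580→13087462580, (21,16):22350954·16+452329200→809944464, (21,17):741285·17+22350954→34952799
Read S(21,14) = 149304004500, S(21,15) = 13087462580, S(21,16) = 809944464, S(21,17) = 34952799.

149304004500, 13087462580, 809944464, 34952799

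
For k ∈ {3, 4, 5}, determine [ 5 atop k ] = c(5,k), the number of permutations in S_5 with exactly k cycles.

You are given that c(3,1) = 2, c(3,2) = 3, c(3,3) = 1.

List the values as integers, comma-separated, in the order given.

@4  (4,2):3·3+2→11, (4,3):1·3+3→6, (4,4):0·3+1→1
@5  (5,3):6·4+11→35, (5,4):1·4+6→10, (5,5):0·4+1→1
Read c(5,3) = 35, c(5,4) = 10, c(5,5) = 1.

35, 10, 1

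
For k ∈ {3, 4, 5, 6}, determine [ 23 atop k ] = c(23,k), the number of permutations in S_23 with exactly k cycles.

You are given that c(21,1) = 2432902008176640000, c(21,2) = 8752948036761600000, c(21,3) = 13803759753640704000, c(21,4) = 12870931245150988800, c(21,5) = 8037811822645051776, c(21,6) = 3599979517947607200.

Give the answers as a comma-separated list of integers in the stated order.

6756146673770930688000, 6548684852703068697600, 4280722865357147142912, 2021687376910682741568

r22: T_22,2=21×8752948036761600000+2432902008176640000=186244810780170240000; T_22,3=21×13803759753640704000+8752948036761600000=298631902863216384000; T_22,4=21×12870931245150988800+13803759753640704000=284093315901811468800; T_22,5=21×8037811822645051776+12870931245150988800=181664979520697076096; T_22,6=21×3599979517947607200+8037811822645051776=83637381699544802976
r23: T_23,3=22×298631902863216384000+186244810780170240000=6756146673770930688000; T_23,4=22×284093315901811468800+298631902863216384000=6548684852703068697600; T_23,5=22×181664979520697076096+284093315901811468800=4280722865357147142912; T_23,6=22×83637381699544802976+181664979520697076096=2021687376910682741568
Read c(23,3) = 6756146673770930688000, c(23,4) = 6548684852703068697600, c(23,5) = 4280722865357147142912, c(23,6) = 2021687376910682741568.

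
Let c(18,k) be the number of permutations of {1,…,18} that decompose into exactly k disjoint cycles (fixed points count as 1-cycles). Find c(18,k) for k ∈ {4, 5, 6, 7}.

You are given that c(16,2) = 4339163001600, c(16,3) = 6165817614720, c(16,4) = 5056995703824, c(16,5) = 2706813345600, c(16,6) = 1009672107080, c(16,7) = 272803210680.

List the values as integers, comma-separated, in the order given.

1583313975727488, 909299905844112, 369012649234384, 110228466184200

row 17: T[17][3]=16·6165817614720+4339163001600=102992244837120  T[17][4]=16·5056995703824+6165817614720=87077748875904  T[17][5]=16·2706813345600+5056995703824=48366009233424  T[17][6]=16·1009672107080+2706813345600=18861567058880  T[17][7]=16·272803210680+1009672107080=5374523477960
row 18: T[18][4]=17·87077748875904+102992244837120=1583313975727488  T[18][5]=17·48366009233424+87077748875904=909299905844112  T[18][6]=17·18861567058880+48366009233424=369012649234384  T[18][7]=17·5374523477960+18861567058880=110228466184200
Read c(18,4) = 1583313975727488, c(18,5) = 909299905844112, c(18,6) = 369012649234384, c(18,7) = 110228466184200.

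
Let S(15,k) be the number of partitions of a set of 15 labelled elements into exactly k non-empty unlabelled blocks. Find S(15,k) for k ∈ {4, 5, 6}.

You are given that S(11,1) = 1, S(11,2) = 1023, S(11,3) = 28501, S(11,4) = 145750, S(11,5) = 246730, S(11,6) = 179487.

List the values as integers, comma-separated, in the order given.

42355950, 210766920, 420693273

[12] T[12,1]:1*1+0=1 · T[12,2]:2*1023+1=2047 · T[12,3]:3*28501+1023=86526 · T[12,4]:4*145750+28501=611501 · T[12,5]:5*246730+145750=1379400 · T[12,6]:6*179487+246730=1323652
[13] T[13,2]:2*2047+1=4095 · T[13,3]:3*86526+2047=261625 · T[13,4]:4*611501+86526=2532530 · T[13,5]:5*1379400+611501=7508501 · T[13,6]:6*1323652+1379400=9321312
[14] T[14,3]:3*261625+4095=788970 · T[14,4]:4*2532530+261625=10391745 · T[14,5]:5*7508501+2532530=40075035 · T[14,6]:6*9321312+7508501=63436373
[15] T[15,4]:4*10391745+788970=42355950 · T[15,5]:5*40075035+10391745=210766920 · T[15,6]:6*63436373+40075035=420693273
Read S(15,4) = 42355950, S(15,5) = 210766920, S(15,6) = 420693273.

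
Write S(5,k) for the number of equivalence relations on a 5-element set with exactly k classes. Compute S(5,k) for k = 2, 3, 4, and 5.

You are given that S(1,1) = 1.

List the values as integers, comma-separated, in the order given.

row 2: T[2][1]=1·1+0=1  T[2][2]=2·0+1=1
row 3: T[3][1]=1·1+0=1  T[3][2]=2·1+1=3  T[3][3]=3·0+1=1
row 4: T[4][1]=1·1+0=1  T[4][2]=2·3+1=7  T[4][3]=3·1+3=6  T[4][4]=4·0+1=1
row 5: T[5][2]=2·7+1=15  T[5][3]=3·6+7=25  T[5][4]=4·1+6=10  T[5][5]=5·0+1=1
Read S(5,2) = 15, S(5,3) = 25, S(5,4) = 10, S(5,5) = 1.

15, 25, 10, 1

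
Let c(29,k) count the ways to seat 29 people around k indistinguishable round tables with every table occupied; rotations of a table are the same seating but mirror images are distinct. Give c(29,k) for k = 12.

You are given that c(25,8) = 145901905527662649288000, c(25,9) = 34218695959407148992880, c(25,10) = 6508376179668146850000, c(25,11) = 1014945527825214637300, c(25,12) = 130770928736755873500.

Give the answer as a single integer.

i=26: T(26,9)=145901905527662649288000+25·34218695959407148992880=1001369304512841374110000 | T(26,10)=34218695959407148992880+25·6508376179668146850000=196928100451110820242880 | T(26,11)=6508376179668146850000+25·1014945527825214637300=31882014375298512782500 | T(26,12)=1014945527825214637300+25·130770928736755873500=4284218746244111474800
i=27: T(27,10)=1001369304512841374110000+26·196928100451110820242880=6121499916241722700424880 | T(27,11)=196928100451110820242880+26·31882014375298512782500=1025860474208872152587880 | T(27,12)=31882014375298512782500+26·4284218746244111474800=143271701777645411127300
i=28: T(28,11)=6121499916241722700424880+27·1025860474208872152587880=33819732719881270820297640 | T(28,12)=1025860474208872152587880+27·143271701777645411127300=4894196422205298253024980
i=29: T(29,12)=33819732719881270820297640+28·4894196422205298253024980=170857232541629621904997080
Read c(29,12) = 170857232541629621904997080.

170857232541629621904997080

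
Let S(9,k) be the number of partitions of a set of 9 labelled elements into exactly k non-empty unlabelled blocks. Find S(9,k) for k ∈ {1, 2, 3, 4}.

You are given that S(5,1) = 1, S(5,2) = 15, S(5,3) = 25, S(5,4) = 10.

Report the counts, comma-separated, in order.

1, 255, 3025, 7770

r6: T_6,1=1×1+0=1; T_6,2=2×15+1=31; T_6,3=3×25+15=90; T_6,4=4×10+25=65
r7: T_7,1=1×1+0=1; T_7,2=2×31+1=63; T_7,3=3×90+31=301; T_7,4=4×65+90=350
r8: T_8,1=1×1+0=1; T_8,2=2×63+1=127; T_8,3=3×301+63=966; T_8,4=4×350+301=1701
r9: T_9,1=1×1+0=1; T_9,2=2×127+1=255; T_9,3=3×966+127=3025; T_9,4=4×1701+966=7770
Read S(9,1) = 1, S(9,2) = 255, S(9,3) = 3025, S(9,4) = 7770.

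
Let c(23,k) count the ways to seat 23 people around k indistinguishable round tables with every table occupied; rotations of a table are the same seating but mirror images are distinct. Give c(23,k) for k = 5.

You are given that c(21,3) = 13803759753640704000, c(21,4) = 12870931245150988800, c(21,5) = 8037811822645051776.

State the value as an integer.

row 22: T[22][4]=21·12870931245150988800+13803759753640704000=284093315901811468800  T[22][5]=21·8037811822645051776+12870931245150988800=181664979520697076096
row 23: T[23][5]=22·181664979520697076096+284093315901811468800=4280722865357147142912
Read c(23,5) = 4280722865357147142912.

4280722865357147142912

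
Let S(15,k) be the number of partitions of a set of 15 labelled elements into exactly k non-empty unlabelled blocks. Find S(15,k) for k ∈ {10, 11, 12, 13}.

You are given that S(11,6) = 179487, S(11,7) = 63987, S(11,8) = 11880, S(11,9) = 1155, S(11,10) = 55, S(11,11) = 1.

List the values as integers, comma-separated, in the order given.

12662650, 1479478, 106470, 4550

row 12: T[12][7]=7·63987+179487=627396  T[12][8]=8·11880+63987=159027  T[12][9]=9·1155+11880=22275  T[12][10]=10·55+1155=1705  T[12][11]=11·1+55=66  T[12][12]=12·0+1=1
row 13: T[13][8]=8·159027+627396=1899612  T[13][9]=9·22275+159027=359502  T[13][10]=10·1705+22275=39325  T[13][11]=11·66+1705=2431  T[13][12]=12·1+66=78  T[13][13]=13·0+1=1
row 14: T[14][9]=9·359502+1899612=5135130  T[14][10]=10·39325+359502=752752  T[14][11]=11·2431+39325=66066  T[14][12]=12·78+2431=3367  T[14][13]=13·1+78=91
row 15: T[15][10]=10·752752+5135130=12662650  T[15][11]=11·66066+752752=1479478  T[15][12]=12·3367+66066=106470  T[15][13]=13·91+3367=4550
Read S(15,10) = 12662650, S(15,11) = 1479478, S(15,12) = 106470, S(15,13) = 4550.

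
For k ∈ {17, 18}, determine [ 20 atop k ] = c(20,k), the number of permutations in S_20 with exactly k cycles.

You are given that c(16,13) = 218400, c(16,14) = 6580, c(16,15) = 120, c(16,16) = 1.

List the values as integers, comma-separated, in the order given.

[17] T[17,14]:16*6580+218400=323680 · T[17,15]:16*120+6580=8500 · T[17,16]:16*1+120=136 · T[17,17]:16*0+1=1
[18] T[18,15]:17*8500+323680=468180 · T[18,16]:17*136+8500=10812 · T[18,17]:17*1+136=153 · T[18,18]:17*0+1=1
[19] T[19,16]:18*10812+468180=662796 · T[19,17]:18*153+10812=13566 · T[19,18]:18*1+153=171
[20] T[20,17]:19*13566+662796=920550 · T[20,18]:19*171+13566=16815
Read c(20,17) = 920550, c(20,18) = 16815.

920550, 16815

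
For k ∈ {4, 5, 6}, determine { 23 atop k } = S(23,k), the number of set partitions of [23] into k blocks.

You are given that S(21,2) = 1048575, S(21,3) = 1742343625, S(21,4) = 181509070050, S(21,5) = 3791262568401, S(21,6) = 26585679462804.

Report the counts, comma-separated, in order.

row 22: T[22][3]=3·1742343625+1048575=5228079450  T[22][4]=4·181509070050+1742343625=727778623825  T[22][5]=5·3791262568401+181509070050=19137821912055  T[22][6]=6·26585679462804+3791262568401=163305339345225
row 23: T[23][4]=4·727778623825+5228079450=2916342574750  T[23][5]=5·19137821912055+727778623825=96416888184100  T[23][6]=6·163305339345225+19137821912055=998969857983405
Read S(23,4) = 2916342574750, S(23,5) = 96416888184100, S(23,6) = 998969857983405.

2916342574750, 96416888184100, 998969857983405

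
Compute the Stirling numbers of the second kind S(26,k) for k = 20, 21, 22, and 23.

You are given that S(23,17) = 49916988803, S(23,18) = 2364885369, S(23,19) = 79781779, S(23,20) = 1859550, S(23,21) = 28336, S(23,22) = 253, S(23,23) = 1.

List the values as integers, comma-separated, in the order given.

290622864675, 9759104355, 238929405, 4126200

row 24: T[24][18]=18·2364885369+49916988803=92484925445  T[24][19]=19·79781779+2364885369=3880739170  T[24][20]=20·1859550+79781779=116972779  T[24][21]=21·28336+1859550=2454606  T[24][22]=22·253+28336=33902  T[24][23]=23·1+253=276
row 25: T[25][19]=19·3880739170+92484925445=166218969675  T[25][20]=20·116972779+3880739170=6220194750  T[25][21]=21·2454606+116972779=168519505  T[25][22]=22·33902+2454606=3200450  T[25][23]=23·276+33902=40250
row 26: T[26][20]=20·6220194750+166218969675=290622864675  T[26][21]=21·168519505+6220194750=9759104355  T[26][22]=22·3200450+168519505=238929405  T[26][23]=23·40250+3200450=4126200
Read S(26,20) = 290622864675, S(26,21) = 9759104355, S(26,22) = 238929405, S(26,23) = 4126200.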